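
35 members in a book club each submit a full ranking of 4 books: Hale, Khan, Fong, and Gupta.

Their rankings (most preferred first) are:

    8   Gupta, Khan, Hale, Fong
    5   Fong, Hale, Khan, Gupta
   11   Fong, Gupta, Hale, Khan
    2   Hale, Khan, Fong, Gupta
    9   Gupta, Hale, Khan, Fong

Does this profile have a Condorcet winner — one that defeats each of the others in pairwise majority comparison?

Head-to-head results (35 voters total):
Hale vs Khan: Hale wins 27–8.
Hale vs Fong: Hale wins 19–16.
Hale vs Gupta: Gupta wins 28–7.
Khan vs Fong: Khan wins 19–16.
Khan vs Gupta: Gupta wins 28–7.
Fong vs Gupta: Fong wins 18–17.
No candidate beats all others: Hale beats Fong beats Gupta beats Hale, a majority cycle.

No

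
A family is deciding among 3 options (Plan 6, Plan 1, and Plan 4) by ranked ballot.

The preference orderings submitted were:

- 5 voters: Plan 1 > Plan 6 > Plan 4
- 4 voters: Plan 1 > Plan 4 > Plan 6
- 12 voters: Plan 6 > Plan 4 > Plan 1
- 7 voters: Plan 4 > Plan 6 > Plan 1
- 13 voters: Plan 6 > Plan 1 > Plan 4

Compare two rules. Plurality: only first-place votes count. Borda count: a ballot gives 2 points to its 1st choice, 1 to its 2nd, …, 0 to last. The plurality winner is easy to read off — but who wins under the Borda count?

Plurality first-place counts: Plan 6 25, Plan 1 9, Plan 4 7 → Plan 6.
Borda totals: Plan 6 62, Plan 1 31, Plan 4 30 → Plan 6.

Plan 6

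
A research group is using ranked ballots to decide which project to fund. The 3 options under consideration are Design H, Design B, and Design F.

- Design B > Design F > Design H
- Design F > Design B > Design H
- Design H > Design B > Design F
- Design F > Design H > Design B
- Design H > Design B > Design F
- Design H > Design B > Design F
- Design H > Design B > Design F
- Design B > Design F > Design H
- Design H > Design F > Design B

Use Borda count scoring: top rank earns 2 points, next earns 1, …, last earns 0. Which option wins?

Borda scores:
  Design H: 0 + 0 + 2 + 1 + 2 + 2 + 2 + 0 + 2 = 11
  Design B: 2 + 1 + 1 + 0 + 1 + 1 + 1 + 2 + 0 = 9
  Design F: 1 + 2 + 0 + 2 + 0 + 0 + 0 + 1 + 1 = 7
Design H has the highest total.

Design H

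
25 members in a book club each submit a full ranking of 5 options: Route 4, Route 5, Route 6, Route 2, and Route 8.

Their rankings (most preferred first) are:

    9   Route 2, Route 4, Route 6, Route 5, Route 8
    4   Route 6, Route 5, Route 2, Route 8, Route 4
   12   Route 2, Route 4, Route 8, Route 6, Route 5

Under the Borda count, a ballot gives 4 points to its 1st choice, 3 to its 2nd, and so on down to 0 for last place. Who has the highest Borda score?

Borda scores:
  Route 4: 9·3 + 4·0 + 12·3 = 63
  Route 5: 9·1 + 4·3 + 12·0 = 21
  Route 6: 9·2 + 4·4 + 12·1 = 46
  Route 2: 9·4 + 4·2 + 12·4 = 92
  Route 8: 9·0 + 4·1 + 12·2 = 28
Route 2 has the highest total.

Route 2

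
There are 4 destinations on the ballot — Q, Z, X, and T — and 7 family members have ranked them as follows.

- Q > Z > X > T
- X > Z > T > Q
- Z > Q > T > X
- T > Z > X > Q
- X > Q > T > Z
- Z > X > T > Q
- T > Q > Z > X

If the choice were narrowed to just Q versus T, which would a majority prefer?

Ballots ranking Q above T: 3.
Ballots ranking T above Q: 4.
T wins the head-to-head, 4–3.

T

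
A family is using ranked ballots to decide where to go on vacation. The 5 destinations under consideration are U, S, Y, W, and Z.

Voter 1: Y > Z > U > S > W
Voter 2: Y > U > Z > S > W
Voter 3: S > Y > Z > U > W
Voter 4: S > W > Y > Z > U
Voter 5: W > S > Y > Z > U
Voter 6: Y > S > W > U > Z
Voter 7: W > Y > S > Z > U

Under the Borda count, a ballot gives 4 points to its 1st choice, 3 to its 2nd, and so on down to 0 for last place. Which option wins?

Borda scores:
  U: 2 + 3 + 1 + 0 + 0 + 1 + 0 = 7
  S: 1 + 1 + 4 + 4 + 3 + 3 + 2 = 18
  Y: 4 + 4 + 3 + 2 + 2 + 4 + 3 = 22
  W: 0 + 0 + 0 + 3 + 4 + 2 + 4 = 13
  Z: 3 + 2 + 2 + 1 + 1 + 0 + 1 = 10
Y has the highest total.

Y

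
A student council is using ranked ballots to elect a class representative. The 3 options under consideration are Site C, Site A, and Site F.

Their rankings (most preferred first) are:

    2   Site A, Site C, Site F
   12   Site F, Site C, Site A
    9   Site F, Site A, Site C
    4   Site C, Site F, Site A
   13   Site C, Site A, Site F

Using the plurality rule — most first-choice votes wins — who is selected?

Site F

First-place vote totals:
  Site C: 17
  Site A: 2
  Site F: 21
Site F has the most first-place votes.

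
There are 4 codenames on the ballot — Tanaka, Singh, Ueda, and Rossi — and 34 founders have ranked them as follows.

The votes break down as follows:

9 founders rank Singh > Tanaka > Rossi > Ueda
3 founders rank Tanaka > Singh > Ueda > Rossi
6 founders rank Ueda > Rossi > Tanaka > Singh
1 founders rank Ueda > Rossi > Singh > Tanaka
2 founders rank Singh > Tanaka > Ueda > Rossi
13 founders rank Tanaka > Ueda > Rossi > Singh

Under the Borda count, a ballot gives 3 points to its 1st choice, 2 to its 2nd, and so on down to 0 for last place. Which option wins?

Borda scores:
  Tanaka: 9·2 + 3·3 + 6·1 + 0 + 2·2 + 13·3 = 76
  Singh: 9·3 + 3·2 + 6·0 + 1 + 2·3 + 13·0 = 40
  Ueda: 9·0 + 3·1 + 6·3 + 3 + 2·1 + 13·2 = 52
  Rossi: 9·1 + 3·0 + 6·2 + 2 + 2·0 + 13·1 = 36
Tanaka has the highest total.

Tanaka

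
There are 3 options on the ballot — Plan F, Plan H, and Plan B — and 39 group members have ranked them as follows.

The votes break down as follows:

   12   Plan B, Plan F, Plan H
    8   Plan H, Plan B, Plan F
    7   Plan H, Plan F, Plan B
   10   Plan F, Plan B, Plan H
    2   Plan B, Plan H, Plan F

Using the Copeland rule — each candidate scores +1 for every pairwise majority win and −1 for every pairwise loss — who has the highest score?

Pairwise results:
  Plan F vs Plan H: Plan F wins 22–17.
  Plan F vs Plan B: Plan B wins 22–17.
  Plan H vs Plan B: Plan B wins 24–15.
Copeland scores (wins − losses):
  Plan F: 1 − 1 = 0
  Plan H: 0 − 2 = -2
  Plan B: 2 − 0 = 2
Plan B has the best Copeland score.

Plan B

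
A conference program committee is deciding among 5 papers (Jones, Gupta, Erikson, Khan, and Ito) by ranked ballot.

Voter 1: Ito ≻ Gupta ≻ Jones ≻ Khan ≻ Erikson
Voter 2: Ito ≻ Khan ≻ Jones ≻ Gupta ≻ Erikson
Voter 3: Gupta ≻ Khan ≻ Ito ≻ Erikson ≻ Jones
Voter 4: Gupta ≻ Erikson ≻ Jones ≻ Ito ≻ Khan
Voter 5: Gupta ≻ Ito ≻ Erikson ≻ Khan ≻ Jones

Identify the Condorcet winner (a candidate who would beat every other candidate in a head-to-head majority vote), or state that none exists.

Gupta

Head-to-head results (5 voters total):
Jones vs Gupta: Gupta wins 4–1.
Jones vs Erikson: Erikson wins 3–2.
Jones vs Khan: Khan wins 3–2.
Jones vs Ito: Ito wins 4–1.
Gupta vs Erikson: Gupta wins 5–0.
Gupta vs Khan: Gupta wins 4–1.
Gupta vs Ito: Gupta wins 3–2.
Erikson vs Khan: Khan wins 3–2.
Erikson vs Ito: Ito wins 4–1.
Khan vs Ito: Ito wins 4–1.
Gupta beats each rival — Jones (4–1), Erikson (5–0), Khan (4–1), Ito (3–2) — so Gupta is the Condorcet winner.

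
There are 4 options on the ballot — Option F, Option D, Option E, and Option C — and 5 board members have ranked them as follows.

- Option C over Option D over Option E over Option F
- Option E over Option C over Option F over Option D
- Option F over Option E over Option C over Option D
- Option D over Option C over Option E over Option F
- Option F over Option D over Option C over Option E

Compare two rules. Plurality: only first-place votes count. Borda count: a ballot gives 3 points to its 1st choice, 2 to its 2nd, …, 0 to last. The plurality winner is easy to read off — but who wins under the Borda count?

Option C

Plurality first-place counts: Option F 2, Option D 1, Option E 1, Option C 1 → Option F.
Borda totals: Option F 7, Option D 7, Option E 7, Option C 9 → Option C.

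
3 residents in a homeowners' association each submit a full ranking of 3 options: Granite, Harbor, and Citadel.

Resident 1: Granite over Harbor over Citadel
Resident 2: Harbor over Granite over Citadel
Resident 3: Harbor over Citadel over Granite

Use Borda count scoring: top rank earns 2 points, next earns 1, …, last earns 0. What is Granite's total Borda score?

Borda scores:
  Granite: 2 + 1 + 0 = 3
  Harbor: 1 + 2 + 2 = 5
  Citadel: 0 + 0 + 1 = 1

3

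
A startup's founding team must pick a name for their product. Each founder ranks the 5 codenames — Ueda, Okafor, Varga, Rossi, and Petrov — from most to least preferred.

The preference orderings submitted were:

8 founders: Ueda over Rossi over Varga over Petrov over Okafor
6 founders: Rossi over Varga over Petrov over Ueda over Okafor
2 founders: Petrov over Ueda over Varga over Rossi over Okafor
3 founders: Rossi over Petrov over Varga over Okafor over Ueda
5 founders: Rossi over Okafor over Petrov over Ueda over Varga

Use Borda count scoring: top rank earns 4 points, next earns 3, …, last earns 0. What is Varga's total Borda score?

44

Borda scores:
  Ueda: 8·4 + 6·1 + 2·3 + 3·0 + 5·1 = 49
  Okafor: 8·0 + 6·0 + 2·0 + 3·1 + 5·3 = 18
  Varga: 8·2 + 6·3 + 2·2 + 3·2 + 5·0 = 44
  Rossi: 8·3 + 6·4 + 2·1 + 3·4 + 5·4 = 82
  Petrov: 8·1 + 6·2 + 2·4 + 3·3 + 5·2 = 47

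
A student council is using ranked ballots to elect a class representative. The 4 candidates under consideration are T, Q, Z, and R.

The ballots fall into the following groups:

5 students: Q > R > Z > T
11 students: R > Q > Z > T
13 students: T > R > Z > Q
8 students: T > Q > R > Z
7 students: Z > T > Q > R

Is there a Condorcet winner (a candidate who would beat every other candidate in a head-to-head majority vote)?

Head-to-head results (44 voters total):
T vs Q: T wins 28–16.
T vs Z: Z wins 23–21.
T vs R: T wins 28–16.
Q vs Z: Q wins 24–20.
Q vs R: R wins 24–20.
Z vs R: R wins 37–7.
No candidate beats all others: T beats Q beats Z beats T, a majority cycle.

No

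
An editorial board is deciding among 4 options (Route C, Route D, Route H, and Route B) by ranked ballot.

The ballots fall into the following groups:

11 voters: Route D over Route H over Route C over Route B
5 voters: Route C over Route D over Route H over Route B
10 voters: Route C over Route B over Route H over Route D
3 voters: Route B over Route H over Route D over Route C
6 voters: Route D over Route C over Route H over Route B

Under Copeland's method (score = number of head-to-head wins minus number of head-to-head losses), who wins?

Pairwise results:
  Route C vs Route D: Route D wins 20–15.
  Route C vs Route H: Route C wins 21–14.
  Route C vs Route B: Route C wins 32–3.
  Route D vs Route H: Route D wins 22–13.
  Route D vs Route B: Route D wins 22–13.
  Route H vs Route B: Route H wins 22–13.
Copeland scores (wins − losses):
  Route C: 2 − 1 = 1
  Route D: 3 − 0 = 3
  Route H: 1 − 2 = -1
  Route B: 0 − 3 = -3
Route D has the best Copeland score.

Route D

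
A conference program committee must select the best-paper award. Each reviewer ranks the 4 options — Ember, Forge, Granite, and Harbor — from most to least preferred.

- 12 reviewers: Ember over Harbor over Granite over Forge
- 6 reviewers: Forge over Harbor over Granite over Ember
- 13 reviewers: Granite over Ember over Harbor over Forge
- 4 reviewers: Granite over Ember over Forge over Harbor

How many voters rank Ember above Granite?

Ballots ranking Ember above Granite: 12.
Ballots ranking Granite above Ember: 6+13+4 = 23.
So 12 of 35 voters prefer Ember to Granite.

12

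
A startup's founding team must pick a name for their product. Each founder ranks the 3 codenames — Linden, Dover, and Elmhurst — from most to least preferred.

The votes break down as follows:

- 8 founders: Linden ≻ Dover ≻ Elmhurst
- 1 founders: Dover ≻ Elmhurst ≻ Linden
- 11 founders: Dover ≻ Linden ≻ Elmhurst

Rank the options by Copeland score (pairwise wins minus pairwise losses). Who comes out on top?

Pairwise results:
  Linden vs Dover: Dover wins 12–8.
  Linden vs Elmhurst: Linden wins 19–1.
  Dover vs Elmhurst: Dover wins 20–0.
Copeland scores (wins − losses):
  Linden: 1 − 1 = 0
  Dover: 2 − 0 = 2
  Elmhurst: 0 − 2 = -2
Dover has the best Copeland score.

Dover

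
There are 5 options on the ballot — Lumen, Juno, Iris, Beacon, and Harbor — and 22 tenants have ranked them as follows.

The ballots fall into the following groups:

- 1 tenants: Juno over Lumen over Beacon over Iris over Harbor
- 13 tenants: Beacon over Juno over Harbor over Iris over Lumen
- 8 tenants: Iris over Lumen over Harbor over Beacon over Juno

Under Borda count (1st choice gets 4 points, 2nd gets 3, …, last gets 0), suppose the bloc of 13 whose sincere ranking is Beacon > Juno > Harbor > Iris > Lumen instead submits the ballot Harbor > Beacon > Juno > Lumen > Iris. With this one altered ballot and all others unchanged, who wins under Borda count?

Harbor

Borda totals with the altered ballot: Lumen 40, Juno 30, Iris 33, Beacon 49, Harbor 68.
The switch changes the winner from Beacon to Harbor.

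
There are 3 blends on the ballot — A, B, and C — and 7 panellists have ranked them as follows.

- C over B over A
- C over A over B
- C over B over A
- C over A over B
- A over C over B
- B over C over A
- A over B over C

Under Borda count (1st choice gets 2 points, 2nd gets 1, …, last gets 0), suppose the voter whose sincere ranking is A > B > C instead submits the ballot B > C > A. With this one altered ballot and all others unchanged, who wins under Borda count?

Borda totals with the altered ballot: A 4, B 6, C 11.
The winner is unchanged: still C.

C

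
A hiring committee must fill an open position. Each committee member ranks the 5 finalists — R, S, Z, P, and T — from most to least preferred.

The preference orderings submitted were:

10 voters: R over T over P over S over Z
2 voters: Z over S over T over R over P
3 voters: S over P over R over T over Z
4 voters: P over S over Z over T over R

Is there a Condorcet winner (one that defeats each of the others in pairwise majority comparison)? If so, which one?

R

Head-to-head results (19 voters total):
R vs S: R wins 10–9.
R vs Z: R wins 13–6.
R vs P: R wins 12–7.
R vs T: R wins 13–6.
S vs Z: S wins 17–2.
S vs P: P wins 14–5.
S vs T: T wins 10–9.
Z vs P: P wins 17–2.
Z vs T: T wins 13–6.
P vs T: T wins 12–7.
R beats each rival — S (10–9), Z (13–6), P (12–7), T (13–6) — so R is the Condorcet winner.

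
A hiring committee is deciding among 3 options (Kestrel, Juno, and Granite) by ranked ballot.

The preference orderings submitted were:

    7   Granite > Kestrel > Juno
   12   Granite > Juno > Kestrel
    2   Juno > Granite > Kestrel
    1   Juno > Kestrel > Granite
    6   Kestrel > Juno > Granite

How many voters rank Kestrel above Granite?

Ballots ranking Kestrel above Granite: 1+6 = 7.
Ballots ranking Granite above Kestrel: 7+12+2 = 21.
So 7 of 28 voters prefer Kestrel to Granite.

7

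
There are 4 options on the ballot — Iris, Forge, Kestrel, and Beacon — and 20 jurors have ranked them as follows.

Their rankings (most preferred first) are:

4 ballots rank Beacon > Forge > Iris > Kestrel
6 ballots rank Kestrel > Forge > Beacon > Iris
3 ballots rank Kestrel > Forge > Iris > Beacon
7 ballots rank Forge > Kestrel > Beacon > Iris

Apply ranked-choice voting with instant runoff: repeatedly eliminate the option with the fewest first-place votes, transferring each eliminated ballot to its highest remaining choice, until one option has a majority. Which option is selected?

Forge

Round 1: Kestrel 9, Forge 7, Beacon 4, Iris 0. Iris has the fewest and is eliminated.
Round 2: Kestrel 9, Forge 7, Beacon 4. Beacon has the fewest and is eliminated.
Round 3: Forge 11, Kestrel 9. Forge has a majority.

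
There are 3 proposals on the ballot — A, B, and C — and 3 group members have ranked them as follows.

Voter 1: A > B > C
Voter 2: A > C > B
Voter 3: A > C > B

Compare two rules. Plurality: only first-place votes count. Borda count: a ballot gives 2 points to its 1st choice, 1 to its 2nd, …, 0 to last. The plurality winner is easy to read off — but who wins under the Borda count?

A

Plurality first-place counts: A 3, B 0, C 0 → A.
Borda totals: A 6, B 1, C 2 → A.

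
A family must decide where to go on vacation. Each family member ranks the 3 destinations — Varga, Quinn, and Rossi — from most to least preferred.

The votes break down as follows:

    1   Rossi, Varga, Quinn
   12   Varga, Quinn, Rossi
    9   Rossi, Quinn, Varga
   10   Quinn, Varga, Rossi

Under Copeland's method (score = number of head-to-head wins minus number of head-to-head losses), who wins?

Pairwise results:
  Varga vs Quinn: Quinn wins 19–13.
  Varga vs Rossi: Varga wins 22–10.
  Quinn vs Rossi: Quinn wins 22–10.
Copeland scores (wins − losses):
  Varga: 1 − 1 = 0
  Quinn: 2 − 0 = 2
  Rossi: 0 − 2 = -2
Quinn has the best Copeland score.

Quinn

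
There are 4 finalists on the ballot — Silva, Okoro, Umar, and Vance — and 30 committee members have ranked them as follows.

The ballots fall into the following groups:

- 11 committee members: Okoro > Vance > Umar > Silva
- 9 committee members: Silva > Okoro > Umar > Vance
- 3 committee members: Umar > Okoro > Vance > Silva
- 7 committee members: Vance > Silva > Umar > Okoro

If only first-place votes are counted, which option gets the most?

Okoro

First-place vote totals:
  Silva: 9
  Okoro: 11
  Umar: 3
  Vance: 7
Okoro has the most first-place votes.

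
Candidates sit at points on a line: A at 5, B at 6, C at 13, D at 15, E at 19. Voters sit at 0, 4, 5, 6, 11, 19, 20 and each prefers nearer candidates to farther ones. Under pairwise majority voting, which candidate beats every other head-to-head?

With single-peaked preferences on a line, the Condorcet winner is the candidate closest to the median voter.
The median voter (position 6) is closest to B at 6.
Check: B vs C — voters closer to B: 4 of 7.

B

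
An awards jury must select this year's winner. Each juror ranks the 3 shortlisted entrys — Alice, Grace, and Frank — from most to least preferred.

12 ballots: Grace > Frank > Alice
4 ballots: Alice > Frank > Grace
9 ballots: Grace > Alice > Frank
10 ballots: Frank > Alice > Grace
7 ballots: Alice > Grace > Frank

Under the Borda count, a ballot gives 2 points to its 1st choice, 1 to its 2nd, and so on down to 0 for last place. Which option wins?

Borda scores:
  Alice: 12·0 + 4·2 + 9·1 + 10·1 + 7·2 = 41
  Grace: 12·2 + 4·0 + 9·2 + 10·0 + 7·1 = 49
  Frank: 12·1 + 4·1 + 9·0 + 10·2 + 7·0 = 36
Grace has the highest total.

Grace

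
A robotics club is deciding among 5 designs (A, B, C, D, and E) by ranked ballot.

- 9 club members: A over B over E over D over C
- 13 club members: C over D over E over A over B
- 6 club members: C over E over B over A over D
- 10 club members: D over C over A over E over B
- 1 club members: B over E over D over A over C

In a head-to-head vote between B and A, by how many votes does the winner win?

Ballots ranking B above A: 6+1 = 7.
Ballots ranking A above B: 9+13+10 = 32.
A wins 32–7, a margin of 25.

25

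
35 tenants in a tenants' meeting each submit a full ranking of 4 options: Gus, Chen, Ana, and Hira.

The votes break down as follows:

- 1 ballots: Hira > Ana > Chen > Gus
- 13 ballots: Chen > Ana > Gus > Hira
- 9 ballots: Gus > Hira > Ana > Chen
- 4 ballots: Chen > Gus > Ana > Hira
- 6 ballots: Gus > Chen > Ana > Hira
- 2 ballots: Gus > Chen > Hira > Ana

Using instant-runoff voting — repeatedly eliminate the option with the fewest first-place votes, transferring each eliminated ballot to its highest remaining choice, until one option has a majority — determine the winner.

Round 1: Gus 17, Chen 17, Hira 1, Ana 0. Ana has the fewest and is eliminated.
Round 2: Gus 17, Chen 17, Hira 1. Hira has the fewest and is eliminated.
Round 3: Chen 18, Gus 17. Chen has a majority.

Chen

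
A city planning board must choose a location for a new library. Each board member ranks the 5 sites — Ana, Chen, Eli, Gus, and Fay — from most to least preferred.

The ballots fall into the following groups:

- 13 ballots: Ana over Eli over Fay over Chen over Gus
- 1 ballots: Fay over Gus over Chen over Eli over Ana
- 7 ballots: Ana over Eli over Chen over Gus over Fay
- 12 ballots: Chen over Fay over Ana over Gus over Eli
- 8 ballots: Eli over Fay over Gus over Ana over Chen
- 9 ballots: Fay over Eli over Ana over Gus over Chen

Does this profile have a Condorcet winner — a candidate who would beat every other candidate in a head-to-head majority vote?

No

Head-to-head results (50 voters total):
Ana vs Chen: Ana wins 37–13.
Ana vs Eli: Ana wins 32–18.
Ana vs Gus: Ana wins 41–9.
Ana vs Fay: Fay wins 30–20.
Chen vs Eli: Eli wins 37–13.
Chen vs Gus: Chen wins 32–18.
Chen vs Fay: Fay wins 31–19.
Eli vs Gus: Eli wins 37–13.
Eli vs Fay: Eli wins 28–22.
Gus vs Fay: Fay wins 43–7.
No candidate beats all others: Ana beats Eli beats Fay beats Ana, a majority cycle.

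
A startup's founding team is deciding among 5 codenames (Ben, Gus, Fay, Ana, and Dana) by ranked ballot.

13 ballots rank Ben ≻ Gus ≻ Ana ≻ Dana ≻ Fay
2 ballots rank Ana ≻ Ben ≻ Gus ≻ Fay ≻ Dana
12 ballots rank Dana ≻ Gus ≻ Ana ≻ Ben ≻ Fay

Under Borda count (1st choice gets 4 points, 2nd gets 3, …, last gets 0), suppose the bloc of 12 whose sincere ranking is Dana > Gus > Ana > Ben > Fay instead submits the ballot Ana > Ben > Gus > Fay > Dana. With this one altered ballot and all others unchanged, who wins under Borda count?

Borda totals with the altered ballot: Ben 94, Gus 67, Fay 14, Ana 82, Dana 13.
The switch changes the winner from Gus to Ben.

Ben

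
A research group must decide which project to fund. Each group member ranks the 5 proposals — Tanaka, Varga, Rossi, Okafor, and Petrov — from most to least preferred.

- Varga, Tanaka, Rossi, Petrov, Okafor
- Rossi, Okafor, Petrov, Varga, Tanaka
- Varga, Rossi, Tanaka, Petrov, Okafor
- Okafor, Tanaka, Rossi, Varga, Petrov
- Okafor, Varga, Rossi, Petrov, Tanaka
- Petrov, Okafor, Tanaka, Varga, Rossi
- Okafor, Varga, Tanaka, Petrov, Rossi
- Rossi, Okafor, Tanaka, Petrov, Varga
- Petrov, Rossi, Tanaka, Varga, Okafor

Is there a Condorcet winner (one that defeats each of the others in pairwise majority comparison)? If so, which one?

None — there is no Condorcet winner

Head-to-head results (9 voters total):
Tanaka vs Varga: Varga wins 5–4.
Tanaka vs Rossi: Rossi wins 5–4.
Tanaka vs Okafor: Okafor wins 6–3.
Tanaka vs Petrov: Tanaka wins 5–4.
Varga vs Rossi: Varga wins 5–4.
Varga vs Okafor: Okafor wins 6–3.
Varga vs Petrov: Varga wins 5–4.
Rossi vs Okafor: Rossi wins 5–4.
Rossi vs Petrov: Rossi wins 6–3.
Okafor vs Petrov: Okafor wins 5–4.
No candidate beats all others: Varga beats Rossi beats Okafor beats Varga, a majority cycle.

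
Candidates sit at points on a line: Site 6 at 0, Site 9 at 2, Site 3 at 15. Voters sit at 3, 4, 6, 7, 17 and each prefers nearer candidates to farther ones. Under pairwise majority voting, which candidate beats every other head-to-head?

With single-peaked preferences on a line, the Condorcet winner is the candidate closest to the median voter.
The median voter (position 6) is closest to Site 9 at 2.
Check: Site 9 vs Site 6 — voters closer to Site 9: 5 of 5.

Site 9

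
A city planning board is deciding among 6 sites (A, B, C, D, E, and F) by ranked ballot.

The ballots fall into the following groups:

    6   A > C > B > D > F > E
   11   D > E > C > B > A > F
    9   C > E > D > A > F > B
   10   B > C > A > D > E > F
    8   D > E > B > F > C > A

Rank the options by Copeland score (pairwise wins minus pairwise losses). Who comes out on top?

C

Pairwise results:
  A vs B: B wins 29–15.
  A vs C: C wins 38–6.
  A vs D: D wins 28–16.
  A vs E: E wins 28–16.
  A vs F: A wins 36–8.
  B vs C: C wins 26–18.
  B vs D: D wins 28–16.
  B vs E: E wins 28–16.
  B vs F: B wins 35–9.
  C vs D: C wins 25–19.
  C vs E: C wins 25–19.
  C vs F: C wins 36–8.
  D vs E: D wins 35–9.
  D vs F: D wins 44–0.
  E vs F: E wins 38–6.
Copeland scores (wins − losses):
  A: 1 − 4 = -3
  B: 2 − 3 = -1
  C: 5 − 0 = 5
  D: 4 − 1 = 3
  E: 3 − 2 = 1
  F: 0 − 5 = -5
C has the best Copeland score.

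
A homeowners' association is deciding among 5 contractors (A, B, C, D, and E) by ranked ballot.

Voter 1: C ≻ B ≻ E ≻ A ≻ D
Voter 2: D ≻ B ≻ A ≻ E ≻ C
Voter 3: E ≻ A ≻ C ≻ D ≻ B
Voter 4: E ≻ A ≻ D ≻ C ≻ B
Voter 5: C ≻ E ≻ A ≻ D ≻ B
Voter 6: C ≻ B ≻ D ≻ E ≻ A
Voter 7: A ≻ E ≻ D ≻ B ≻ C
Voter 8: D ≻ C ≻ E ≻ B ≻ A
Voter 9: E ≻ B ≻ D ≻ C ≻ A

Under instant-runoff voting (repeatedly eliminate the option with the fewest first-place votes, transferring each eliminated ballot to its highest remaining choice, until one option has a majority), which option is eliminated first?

Round 1: C 3, E 3, D 2, A 1, B 0. B has the fewest and is eliminated.
Round 2: C 3, E 3, D 2, A 1. A has the fewest and is eliminated.
Round 3: E 4, C 3, D 2. D has the fewest and is eliminated.
Round 4: E 5, C 4. E has a majority.

B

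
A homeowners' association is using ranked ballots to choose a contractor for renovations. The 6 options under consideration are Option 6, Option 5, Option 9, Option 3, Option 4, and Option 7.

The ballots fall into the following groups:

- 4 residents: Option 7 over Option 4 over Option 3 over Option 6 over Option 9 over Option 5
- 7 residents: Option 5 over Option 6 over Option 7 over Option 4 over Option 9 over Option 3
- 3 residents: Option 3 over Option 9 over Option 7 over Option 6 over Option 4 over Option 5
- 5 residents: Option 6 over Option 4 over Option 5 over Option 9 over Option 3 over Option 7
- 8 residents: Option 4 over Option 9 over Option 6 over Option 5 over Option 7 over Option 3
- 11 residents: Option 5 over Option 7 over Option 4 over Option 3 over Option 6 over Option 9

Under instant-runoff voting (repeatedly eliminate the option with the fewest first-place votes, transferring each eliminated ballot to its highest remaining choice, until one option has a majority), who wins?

Option 4

Round 1: Option 5 18, Option 4 8, Option 6 5, Option 7 4, Option 3 3, Option 9 0. Option 9 has the fewest and is eliminated.
Round 2: Option 5 18, Option 4 8, Option 6 5, Option 7 4, Option 3 3. Option 3 has the fewest and is eliminated.
Round 3: Option 5 18, Option 4 8, Option 7 7, Option 6 5. Option 6 has the fewest and is eliminated.
Round 4: Option 5 18, Option 4 13, Option 7 7. Option 7 has the fewest and is eliminated.
Round 5: Option 4 20, Option 5 18. Option 4 has a majority.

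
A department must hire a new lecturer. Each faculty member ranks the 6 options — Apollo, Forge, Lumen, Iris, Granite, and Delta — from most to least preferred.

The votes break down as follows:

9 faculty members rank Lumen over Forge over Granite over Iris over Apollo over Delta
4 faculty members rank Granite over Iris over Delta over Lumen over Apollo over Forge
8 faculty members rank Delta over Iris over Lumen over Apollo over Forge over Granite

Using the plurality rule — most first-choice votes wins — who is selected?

Lumen

First-place vote totals:
  Apollo: 0
  Forge: 0
  Lumen: 9
  Iris: 0
  Granite: 4
  Delta: 8
Lumen has the most first-place votes.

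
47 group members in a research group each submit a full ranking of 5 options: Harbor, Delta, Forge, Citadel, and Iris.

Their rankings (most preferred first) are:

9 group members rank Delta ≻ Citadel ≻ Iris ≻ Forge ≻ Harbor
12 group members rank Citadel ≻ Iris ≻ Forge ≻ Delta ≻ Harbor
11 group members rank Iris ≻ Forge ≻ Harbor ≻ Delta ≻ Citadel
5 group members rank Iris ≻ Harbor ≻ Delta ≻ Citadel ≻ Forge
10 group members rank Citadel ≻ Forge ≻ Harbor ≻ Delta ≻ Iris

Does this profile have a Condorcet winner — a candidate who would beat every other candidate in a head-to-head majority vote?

No

Head-to-head results (47 voters total):
Harbor vs Delta: Harbor wins 26–21.
Harbor vs Forge: Forge wins 42–5.
Harbor vs Citadel: Citadel wins 31–16.
Harbor vs Iris: Iris wins 37–10.
Delta vs Forge: Forge wins 33–14.
Delta vs Citadel: Delta wins 25–22.
Delta vs Iris: Iris wins 28–19.
Forge vs Citadel: Citadel wins 36–11.
Forge vs Iris: Iris wins 37–10.
Citadel vs Iris: Citadel wins 31–16.
No candidate beats all others: Harbor beats Delta beats Citadel beats Harbor, a majority cycle.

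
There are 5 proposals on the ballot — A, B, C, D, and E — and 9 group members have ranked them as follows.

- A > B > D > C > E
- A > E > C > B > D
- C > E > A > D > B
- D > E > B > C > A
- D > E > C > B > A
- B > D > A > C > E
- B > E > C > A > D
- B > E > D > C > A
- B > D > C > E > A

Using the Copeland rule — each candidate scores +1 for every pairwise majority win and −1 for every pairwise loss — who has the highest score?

Pairwise results:
  A vs B: B wins 6–3.
  A vs C: C wins 6–3.
  A vs D: D wins 5–4.
  A vs E: E wins 6–3.
  B vs C: B wins 6–3.
  B vs D: B wins 6–3.
  B vs E: B wins 5–4.
  C vs D: D wins 6–3.
  C vs E: E wins 5–4.
  D vs E: D wins 5–4.
Copeland scores (wins − losses):
  A: 0 − 4 = -4
  B: 4 − 0 = 4
  C: 1 − 3 = -2
  D: 3 − 1 = 2
  E: 2 − 2 = 0
B has the best Copeland score.

B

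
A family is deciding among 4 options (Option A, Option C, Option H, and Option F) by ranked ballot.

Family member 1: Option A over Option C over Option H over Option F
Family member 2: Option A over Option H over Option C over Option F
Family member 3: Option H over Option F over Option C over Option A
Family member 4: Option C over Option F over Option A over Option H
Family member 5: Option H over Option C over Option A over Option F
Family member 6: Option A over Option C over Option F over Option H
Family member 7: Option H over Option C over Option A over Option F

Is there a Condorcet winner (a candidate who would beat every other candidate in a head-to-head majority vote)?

Head-to-head results (7 voters total):
Option A vs Option C: Option C wins 4–3.
Option A vs Option H: Option A wins 4–3.
Option A vs Option F: Option A wins 5–2.
Option C vs Option H: Option H wins 4–3.
Option C vs Option F: Option C wins 6–1.
Option H vs Option F: Option H wins 5–2.
No candidate beats all others: Option A beats Option H beats Option C beats Option A, a majority cycle.

No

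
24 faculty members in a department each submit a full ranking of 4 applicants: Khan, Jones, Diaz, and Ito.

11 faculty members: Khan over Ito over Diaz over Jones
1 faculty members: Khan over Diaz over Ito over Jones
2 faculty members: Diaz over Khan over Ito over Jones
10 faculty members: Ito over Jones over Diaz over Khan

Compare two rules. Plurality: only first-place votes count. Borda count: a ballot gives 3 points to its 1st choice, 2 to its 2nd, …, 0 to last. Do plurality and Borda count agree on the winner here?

No

Plurality first-place counts: Khan 12, Jones 0, Diaz 2, Ito 10 → Khan.
Borda totals: Khan 40, Jones 20, Diaz 29, Ito 55 → Ito.
The two rules disagree: plurality picks Khan, Borda picks Ito.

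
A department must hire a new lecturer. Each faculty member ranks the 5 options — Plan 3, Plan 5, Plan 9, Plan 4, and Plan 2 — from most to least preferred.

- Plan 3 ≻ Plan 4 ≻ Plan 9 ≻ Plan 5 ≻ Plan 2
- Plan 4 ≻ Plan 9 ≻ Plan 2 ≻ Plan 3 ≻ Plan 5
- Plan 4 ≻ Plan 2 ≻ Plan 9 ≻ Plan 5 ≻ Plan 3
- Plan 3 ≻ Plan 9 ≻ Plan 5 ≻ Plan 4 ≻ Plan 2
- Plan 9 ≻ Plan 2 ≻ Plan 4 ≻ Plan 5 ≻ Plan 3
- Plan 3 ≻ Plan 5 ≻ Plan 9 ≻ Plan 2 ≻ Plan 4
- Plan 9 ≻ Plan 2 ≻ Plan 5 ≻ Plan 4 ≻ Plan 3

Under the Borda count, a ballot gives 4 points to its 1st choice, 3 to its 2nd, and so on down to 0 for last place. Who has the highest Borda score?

Plan 9

Borda scores:
  Plan 3: 4 + 1 + 0 + 4 + 0 + 4 + 0 = 13
  Plan 5: 1 + 0 + 1 + 2 + 1 + 3 + 2 = 10
  Plan 9: 2 + 3 + 2 + 3 + 4 + 2 + 4 = 20
  Plan 4: 3 + 4 + 4 + 1 + 2 + 0 + 1 = 15
  Plan 2: 0 + 2 + 3 + 0 + 3 + 1 + 3 = 12
Plan 9 has the highest total.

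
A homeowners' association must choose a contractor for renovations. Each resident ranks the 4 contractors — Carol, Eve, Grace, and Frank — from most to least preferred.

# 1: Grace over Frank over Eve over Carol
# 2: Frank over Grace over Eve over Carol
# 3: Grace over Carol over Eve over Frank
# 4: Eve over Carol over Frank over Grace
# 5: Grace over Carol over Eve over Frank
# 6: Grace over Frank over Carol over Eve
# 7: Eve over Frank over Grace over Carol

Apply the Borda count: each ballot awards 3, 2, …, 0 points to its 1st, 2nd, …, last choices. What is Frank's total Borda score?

Borda scores:
  Carol: 0 + 0 + 2 + 2 + 2 + 1 + 0 = 7
  Eve: 1 + 1 + 1 + 3 + 1 + 0 + 3 = 10
  Grace: 3 + 2 + 3 + 0 + 3 + 3 + 1 = 15
  Frank: 2 + 3 + 0 + 1 + 0 + 2 + 2 = 10

10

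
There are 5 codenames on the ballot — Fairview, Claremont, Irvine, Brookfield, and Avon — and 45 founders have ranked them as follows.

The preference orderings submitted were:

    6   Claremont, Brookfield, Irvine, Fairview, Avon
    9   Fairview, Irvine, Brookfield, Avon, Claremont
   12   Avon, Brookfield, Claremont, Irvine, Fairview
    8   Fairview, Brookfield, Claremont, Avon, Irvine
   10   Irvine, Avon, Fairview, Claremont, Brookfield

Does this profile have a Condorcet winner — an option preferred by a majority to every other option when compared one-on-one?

No

Head-to-head results (45 voters total):
Fairview vs Claremont: Fairview wins 27–18.
Fairview vs Irvine: Irvine wins 28–17.
Fairview vs Brookfield: Fairview wins 27–18.
Fairview vs Avon: Fairview wins 23–22.
Claremont vs Irvine: Claremont wins 26–19.
Claremont vs Brookfield: Brookfield wins 29–16.
Claremont vs Avon: Avon wins 31–14.
Irvine vs Brookfield: Brookfield wins 26–19.
Irvine vs Avon: Irvine wins 25–20.
Brookfield vs Avon: Brookfield wins 23–22.
No candidate beats all others: Fairview beats Claremont beats Irvine beats Fairview, a majority cycle.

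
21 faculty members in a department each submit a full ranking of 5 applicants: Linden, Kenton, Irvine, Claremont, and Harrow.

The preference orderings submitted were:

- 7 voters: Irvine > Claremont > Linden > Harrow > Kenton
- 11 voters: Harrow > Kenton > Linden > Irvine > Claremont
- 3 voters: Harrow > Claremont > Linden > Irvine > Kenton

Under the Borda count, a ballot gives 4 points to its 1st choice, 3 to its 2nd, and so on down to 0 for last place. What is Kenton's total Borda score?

33

Borda scores:
  Linden: 7·2 + 11·2 + 3·2 = 42
  Kenton: 7·0 + 11·3 + 3·0 = 33
  Irvine: 7·4 + 11·1 + 3·1 = 42
  Claremont: 7·3 + 11·0 + 3·3 = 30
  Harrow: 7·1 + 11·4 + 3·4 = 63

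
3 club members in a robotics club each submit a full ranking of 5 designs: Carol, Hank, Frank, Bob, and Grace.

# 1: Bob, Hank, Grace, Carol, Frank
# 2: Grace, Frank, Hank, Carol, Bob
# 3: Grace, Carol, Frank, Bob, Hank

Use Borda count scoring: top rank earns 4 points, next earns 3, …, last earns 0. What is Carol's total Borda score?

Borda scores:
  Carol: 1 + 1 + 3 = 5
  Hank: 3 + 2 + 0 = 5
  Frank: 0 + 3 + 2 = 5
  Bob: 4 + 0 + 1 = 5
  Grace: 2 + 4 + 4 = 10

5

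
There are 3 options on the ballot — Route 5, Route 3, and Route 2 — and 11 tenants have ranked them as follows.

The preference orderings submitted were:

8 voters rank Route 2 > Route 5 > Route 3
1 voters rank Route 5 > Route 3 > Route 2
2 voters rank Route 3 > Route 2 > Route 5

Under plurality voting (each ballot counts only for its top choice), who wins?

First-place vote totals:
  Route 5: 1
  Route 3: 2
  Route 2: 8
Route 2 has the most first-place votes.

Route 2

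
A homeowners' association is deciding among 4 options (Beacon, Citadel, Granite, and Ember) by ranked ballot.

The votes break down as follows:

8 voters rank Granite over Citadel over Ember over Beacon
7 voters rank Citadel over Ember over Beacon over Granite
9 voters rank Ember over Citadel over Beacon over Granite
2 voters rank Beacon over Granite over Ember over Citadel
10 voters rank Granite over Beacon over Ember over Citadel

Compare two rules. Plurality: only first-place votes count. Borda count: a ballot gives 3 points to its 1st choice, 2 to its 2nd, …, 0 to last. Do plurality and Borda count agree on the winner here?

Plurality first-place counts: Beacon 2, Citadel 7, Granite 18, Ember 9 → Granite.
Borda totals: Beacon 42, Citadel 55, Granite 58, Ember 61 → Ember.
The two rules disagree: plurality picks Granite, Borda picks Ember.

No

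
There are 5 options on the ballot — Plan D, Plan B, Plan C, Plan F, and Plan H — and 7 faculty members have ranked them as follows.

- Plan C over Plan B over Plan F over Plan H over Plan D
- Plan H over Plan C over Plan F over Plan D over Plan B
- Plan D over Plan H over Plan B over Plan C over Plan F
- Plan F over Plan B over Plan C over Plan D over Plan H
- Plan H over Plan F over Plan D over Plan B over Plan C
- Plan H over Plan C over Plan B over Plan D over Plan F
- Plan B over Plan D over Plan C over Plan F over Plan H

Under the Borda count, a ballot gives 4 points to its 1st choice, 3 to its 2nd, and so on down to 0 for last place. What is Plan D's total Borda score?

Borda scores:
  Plan D: 0 + 1 + 4 + 1 + 2 + 1 + 3 = 12
  Plan B: 3 + 0 + 2 + 3 + 1 + 2 + 4 = 15
  Plan C: 4 + 3 + 1 + 2 + 0 + 3 + 2 = 15
  Plan F: 2 + 2 + 0 + 4 + 3 + 0 + 1 = 12
  Plan H: 1 + 4 + 3 + 0 + 4 + 4 + 0 = 16

12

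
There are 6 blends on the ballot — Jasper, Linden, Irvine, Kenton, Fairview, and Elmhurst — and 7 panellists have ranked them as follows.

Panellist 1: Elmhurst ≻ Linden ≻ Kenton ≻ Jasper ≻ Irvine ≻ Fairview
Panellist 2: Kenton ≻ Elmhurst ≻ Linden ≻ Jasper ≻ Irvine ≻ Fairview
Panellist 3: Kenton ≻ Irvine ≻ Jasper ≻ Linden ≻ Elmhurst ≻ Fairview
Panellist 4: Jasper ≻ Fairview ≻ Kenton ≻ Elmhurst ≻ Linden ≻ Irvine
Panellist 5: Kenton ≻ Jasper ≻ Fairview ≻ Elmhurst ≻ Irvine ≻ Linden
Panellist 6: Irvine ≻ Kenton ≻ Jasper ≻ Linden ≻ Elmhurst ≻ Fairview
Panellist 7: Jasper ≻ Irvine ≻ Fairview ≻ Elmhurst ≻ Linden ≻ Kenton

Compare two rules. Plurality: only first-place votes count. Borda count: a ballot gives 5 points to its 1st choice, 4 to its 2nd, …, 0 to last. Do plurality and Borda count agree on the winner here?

Yes

Plurality first-place counts: Jasper 2, Linden 0, Irvine 1, Kenton 3, Fairview 0, Elmhurst 1 → Kenton.
Borda totals: Jasper 24, Linden 13, Irvine 16, Kenton 25, Fairview 10, Elmhurst 17 → Kenton.
The two rules agree on Kenton.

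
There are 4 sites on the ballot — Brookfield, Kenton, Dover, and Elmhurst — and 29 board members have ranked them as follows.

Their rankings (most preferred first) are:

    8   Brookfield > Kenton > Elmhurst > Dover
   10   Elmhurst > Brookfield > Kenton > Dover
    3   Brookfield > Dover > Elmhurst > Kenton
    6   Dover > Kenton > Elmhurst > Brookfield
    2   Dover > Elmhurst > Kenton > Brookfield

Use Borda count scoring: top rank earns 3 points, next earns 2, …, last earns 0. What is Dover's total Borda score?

Borda scores:
  Brookfield: 8·3 + 10·2 + 3·3 + 6·0 + 2·0 = 53
  Kenton: 8·2 + 10·1 + 3·0 + 6·2 + 2·1 = 40
  Dover: 8·0 + 10·0 + 3·2 + 6·3 + 2·3 = 30
  Elmhurst: 8·1 + 10·3 + 3·1 + 6·1 + 2·2 = 51

30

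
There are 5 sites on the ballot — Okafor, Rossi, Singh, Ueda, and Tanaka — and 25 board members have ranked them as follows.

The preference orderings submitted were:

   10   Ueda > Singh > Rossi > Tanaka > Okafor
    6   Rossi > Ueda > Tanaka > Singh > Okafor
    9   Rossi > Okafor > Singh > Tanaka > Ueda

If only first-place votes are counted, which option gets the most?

Rossi

First-place vote totals:
  Okafor: 0
  Rossi: 15
  Singh: 0
  Ueda: 10
  Tanaka: 0
Rossi has the most first-place votes.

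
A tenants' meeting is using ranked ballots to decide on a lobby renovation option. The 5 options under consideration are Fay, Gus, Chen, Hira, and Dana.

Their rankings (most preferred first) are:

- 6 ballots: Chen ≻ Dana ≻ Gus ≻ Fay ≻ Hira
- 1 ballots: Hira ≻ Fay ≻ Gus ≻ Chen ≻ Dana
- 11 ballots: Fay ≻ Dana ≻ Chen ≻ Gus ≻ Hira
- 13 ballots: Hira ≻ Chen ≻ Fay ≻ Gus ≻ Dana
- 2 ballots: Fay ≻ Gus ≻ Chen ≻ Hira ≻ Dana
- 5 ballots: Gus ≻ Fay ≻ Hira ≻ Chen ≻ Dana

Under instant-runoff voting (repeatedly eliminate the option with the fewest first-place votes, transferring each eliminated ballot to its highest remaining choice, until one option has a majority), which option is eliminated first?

Round 1: Hira 14, Fay 13, Chen 6, Gus 5, Dana 0. Dana has the fewest and is eliminated.
Round 2: Hira 14, Fay 13, Chen 6, Gus 5. Gus has the fewest and is eliminated.
Round 3: Fay 18, Hira 14, Chen 6. Chen has the fewest and is eliminated.
Round 4: Fay 24, Hira 14. Fay has a majority.

Dana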